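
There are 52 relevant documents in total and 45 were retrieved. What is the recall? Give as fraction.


Recall = retrieved_relevant / total_relevant
= 45 / 52
= 45 / (45 + 7)
= 45/52

45/52


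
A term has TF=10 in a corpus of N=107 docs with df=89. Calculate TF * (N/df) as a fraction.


TF * (N/df)
= 10 * (107/89)
= 10 * 107/89
= 1070/89

1070/89


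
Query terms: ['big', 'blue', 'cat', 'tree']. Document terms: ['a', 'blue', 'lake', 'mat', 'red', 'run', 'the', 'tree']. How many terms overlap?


Query terms: ['big', 'blue', 'cat', 'tree']
Document terms: ['a', 'blue', 'lake', 'mat', 'red', 'run', 'the', 'tree']
Common terms: ['blue', 'tree']
Overlap count = 2

2


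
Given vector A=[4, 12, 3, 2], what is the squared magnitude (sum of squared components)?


|A|^2 = sum of squared components
A[0]^2 = 4^2 = 16
A[1]^2 = 12^2 = 144
A[2]^2 = 3^2 = 9
A[3]^2 = 2^2 = 4
Sum = 16 + 144 + 9 + 4 = 173

173


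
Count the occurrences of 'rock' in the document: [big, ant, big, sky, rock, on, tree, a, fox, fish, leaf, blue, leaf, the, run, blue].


Document has 16 words
Scanning for 'rock':
Found at positions: [4]
Count = 1

1


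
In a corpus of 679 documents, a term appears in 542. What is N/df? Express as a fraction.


IDF ratio = N / df
= 679 / 542
= 679/542

679/542


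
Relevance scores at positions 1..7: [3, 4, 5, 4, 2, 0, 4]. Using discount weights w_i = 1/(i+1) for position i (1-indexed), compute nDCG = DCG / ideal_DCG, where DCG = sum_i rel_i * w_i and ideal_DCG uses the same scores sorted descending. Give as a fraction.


Position discount weights w_i = 1/(i+1) for i=1..7:
Weights = [1/2, 1/3, 1/4, 1/5, 1/6, 1/7, 1/8]
Actual relevance: [3, 4, 5, 4, 2, 0, 4]
DCG = 3/2 + 4/3 + 5/4 + 4/5 + 2/6 + 0/7 + 4/8 = 343/60
Ideal relevance (sorted desc): [5, 4, 4, 4, 3, 2, 0]
Ideal DCG = 5/2 + 4/3 + 4/4 + 4/5 + 3/6 + 2/7 + 0/8 = 674/105
nDCG = DCG / ideal_DCG = 343/60 / 674/105 = 2401/2696

2401/2696


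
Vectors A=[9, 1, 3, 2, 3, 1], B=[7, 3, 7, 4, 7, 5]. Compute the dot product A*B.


Dot product = sum of element-wise products
A[0]*B[0] = 9*7 = 63
A[1]*B[1] = 1*3 = 3
A[2]*B[2] = 3*7 = 21
A[3]*B[3] = 2*4 = 8
A[4]*B[4] = 3*7 = 21
A[5]*B[5] = 1*5 = 5
Sum = 63 + 3 + 21 + 8 + 21 + 5 = 121

121


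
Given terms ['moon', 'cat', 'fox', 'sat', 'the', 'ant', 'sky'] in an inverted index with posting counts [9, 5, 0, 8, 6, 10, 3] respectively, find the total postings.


Summing posting list sizes:
'moon': 9 postings
'cat': 5 postings
'fox': 0 postings
'sat': 8 postings
'the': 6 postings
'ant': 10 postings
'sky': 3 postings
Total = 9 + 5 + 0 + 8 + 6 + 10 + 3 = 41

41


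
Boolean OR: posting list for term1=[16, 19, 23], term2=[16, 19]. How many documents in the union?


Boolean OR: find union of posting lists
term1 docs: [16, 19, 23]
term2 docs: [16, 19]
Union: [16, 19, 23]
|union| = 3

3


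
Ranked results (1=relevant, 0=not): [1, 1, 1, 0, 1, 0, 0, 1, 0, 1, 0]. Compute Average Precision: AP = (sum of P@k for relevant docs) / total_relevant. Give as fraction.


Computing P@k for each relevant position:
Position 1: relevant, P@1 = 1/1 = 1
Position 2: relevant, P@2 = 2/2 = 1
Position 3: relevant, P@3 = 3/3 = 1
Position 4: not relevant
Position 5: relevant, P@5 = 4/5 = 4/5
Position 6: not relevant
Position 7: not relevant
Position 8: relevant, P@8 = 5/8 = 5/8
Position 9: not relevant
Position 10: relevant, P@10 = 6/10 = 3/5
Position 11: not relevant
Sum of P@k = 1 + 1 + 1 + 4/5 + 5/8 + 3/5 = 201/40
AP = 201/40 / 6 = 67/80

67/80


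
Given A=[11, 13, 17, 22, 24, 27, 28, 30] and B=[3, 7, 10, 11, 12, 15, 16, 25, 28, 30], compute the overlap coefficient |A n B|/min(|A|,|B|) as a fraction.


A intersect B = [11, 28, 30]
|A intersect B| = 3
min(|A|, |B|) = min(8, 10) = 8
Overlap = 3 / 8 = 3/8

3/8


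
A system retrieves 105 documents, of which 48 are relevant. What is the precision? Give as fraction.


Precision = relevant_retrieved / total_retrieved
= 48 / 105
= 48 / (48 + 57)
= 16/35

16/35


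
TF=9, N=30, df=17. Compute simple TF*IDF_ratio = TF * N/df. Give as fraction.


TF * (N/df)
= 9 * (30/17)
= 9 * 30/17
= 270/17

270/17


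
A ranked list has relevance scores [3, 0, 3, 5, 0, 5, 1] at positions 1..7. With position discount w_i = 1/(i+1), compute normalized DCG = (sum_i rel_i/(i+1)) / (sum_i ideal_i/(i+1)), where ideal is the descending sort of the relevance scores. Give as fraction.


Position discount weights w_i = 1/(i+1) for i=1..7:
Weights = [1/2, 1/3, 1/4, 1/5, 1/6, 1/7, 1/8]
Actual relevance: [3, 0, 3, 5, 0, 5, 1]
DCG = 3/2 + 0/3 + 3/4 + 5/5 + 0/6 + 5/7 + 1/8 = 229/56
Ideal relevance (sorted desc): [5, 5, 3, 3, 1, 0, 0]
Ideal DCG = 5/2 + 5/3 + 3/4 + 3/5 + 1/6 + 0/7 + 0/8 = 341/60
nDCG = DCG / ideal_DCG = 229/56 / 341/60 = 3435/4774

3435/4774


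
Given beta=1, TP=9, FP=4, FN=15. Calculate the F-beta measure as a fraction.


P = TP/(TP+FP) = 9/13 = 9/13
R = TP/(TP+FN) = 9/24 = 3/8
beta^2 = 1^2 = 1
(1 + beta^2) = 2
Numerator = (1+beta^2)*P*R = 27/52
Denominator = beta^2*P + R = 9/13 + 3/8 = 111/104
F_beta = 18/37

18/37


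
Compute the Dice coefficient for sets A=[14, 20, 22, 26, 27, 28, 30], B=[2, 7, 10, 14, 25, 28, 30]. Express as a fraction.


A intersect B = [14, 28, 30]
|A intersect B| = 3
|A| = 7, |B| = 7
Dice = 2*3 / (7+7)
= 6 / 14 = 3/7

3/7


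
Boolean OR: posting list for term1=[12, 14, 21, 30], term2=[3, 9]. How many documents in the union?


Boolean OR: find union of posting lists
term1 docs: [12, 14, 21, 30]
term2 docs: [3, 9]
Union: [3, 9, 12, 14, 21, 30]
|union| = 6

6


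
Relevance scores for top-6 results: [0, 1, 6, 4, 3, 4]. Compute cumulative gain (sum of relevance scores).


Cumulative Gain = sum of relevance scores
Position 1: rel=0, running sum=0
Position 2: rel=1, running sum=1
Position 3: rel=6, running sum=7
Position 4: rel=4, running sum=11
Position 5: rel=3, running sum=14
Position 6: rel=4, running sum=18
CG = 18

18


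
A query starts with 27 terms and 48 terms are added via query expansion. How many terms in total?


Original terms: 27
Expansion terms: 48
Total = 27 + 48 = 75

75


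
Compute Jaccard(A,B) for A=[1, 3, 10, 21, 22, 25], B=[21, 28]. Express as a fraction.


A intersect B = [21]
|A intersect B| = 1
A union B = [1, 3, 10, 21, 22, 25, 28]
|A union B| = 7
Jaccard = 1/7 = 1/7

1/7


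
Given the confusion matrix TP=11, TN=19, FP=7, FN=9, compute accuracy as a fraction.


Accuracy = (TP + TN) / (TP + TN + FP + FN)
TP + TN = 11 + 19 = 30
Total = 11 + 19 + 7 + 9 = 46
Accuracy = 30 / 46 = 15/23

15/23


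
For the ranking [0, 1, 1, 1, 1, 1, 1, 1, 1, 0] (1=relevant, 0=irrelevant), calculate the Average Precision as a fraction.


Computing P@k for each relevant position:
Position 1: not relevant
Position 2: relevant, P@2 = 1/2 = 1/2
Position 3: relevant, P@3 = 2/3 = 2/3
Position 4: relevant, P@4 = 3/4 = 3/4
Position 5: relevant, P@5 = 4/5 = 4/5
Position 6: relevant, P@6 = 5/6 = 5/6
Position 7: relevant, P@7 = 6/7 = 6/7
Position 8: relevant, P@8 = 7/8 = 7/8
Position 9: relevant, P@9 = 8/9 = 8/9
Position 10: not relevant
Sum of P@k = 1/2 + 2/3 + 3/4 + 4/5 + 5/6 + 6/7 + 7/8 + 8/9 = 15551/2520
AP = 15551/2520 / 8 = 15551/20160

15551/20160


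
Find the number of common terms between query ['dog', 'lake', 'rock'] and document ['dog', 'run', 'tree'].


Query terms: ['dog', 'lake', 'rock']
Document terms: ['dog', 'run', 'tree']
Common terms: ['dog']
Overlap count = 1

1


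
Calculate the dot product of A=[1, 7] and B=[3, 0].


Dot product = sum of element-wise products
A[0]*B[0] = 1*3 = 3
A[1]*B[1] = 7*0 = 0
Sum = 3 + 0 = 3

3


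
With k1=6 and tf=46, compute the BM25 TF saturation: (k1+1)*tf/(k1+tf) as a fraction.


BM25 TF component = (k1+1)*tf / (k1+tf)
k1 = 6, tf = 46
Numerator = (6+1)*46 = 322
Denominator = 6 + 46 = 52
= 322/52 = 161/26

161/26


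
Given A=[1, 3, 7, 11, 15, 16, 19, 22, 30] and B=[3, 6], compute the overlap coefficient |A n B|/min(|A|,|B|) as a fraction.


A intersect B = [3]
|A intersect B| = 1
min(|A|, |B|) = min(9, 2) = 2
Overlap = 1 / 2 = 1/2

1/2


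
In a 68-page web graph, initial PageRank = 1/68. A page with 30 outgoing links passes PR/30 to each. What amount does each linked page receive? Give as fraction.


Initial PR = 1/68 = 1/68
Outlinks = 30
Contribution per link = PR / outlinks
= 1/68 / 30
= 1/2040

1/2040


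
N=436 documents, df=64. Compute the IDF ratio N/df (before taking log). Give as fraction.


IDF ratio = N / df
= 436 / 64
= 109/16

109/16


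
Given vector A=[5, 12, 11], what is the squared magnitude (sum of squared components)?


|A|^2 = sum of squared components
A[0]^2 = 5^2 = 25
A[1]^2 = 12^2 = 144
A[2]^2 = 11^2 = 121
Sum = 25 + 144 + 121 = 290

290


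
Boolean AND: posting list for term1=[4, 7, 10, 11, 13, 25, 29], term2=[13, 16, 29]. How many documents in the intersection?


Boolean AND: find intersection of posting lists
term1 docs: [4, 7, 10, 11, 13, 25, 29]
term2 docs: [13, 16, 29]
Intersection: [13, 29]
|intersection| = 2

2


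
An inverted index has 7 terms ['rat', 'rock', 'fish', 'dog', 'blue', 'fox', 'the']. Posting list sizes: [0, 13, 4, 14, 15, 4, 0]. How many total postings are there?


Summing posting list sizes:
'rat': 0 postings
'rock': 13 postings
'fish': 4 postings
'dog': 14 postings
'blue': 15 postings
'fox': 4 postings
'the': 0 postings
Total = 0 + 13 + 4 + 14 + 15 + 4 + 0 = 50

50


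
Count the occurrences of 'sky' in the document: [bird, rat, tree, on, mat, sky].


Document has 6 words
Scanning for 'sky':
Found at positions: [5]
Count = 1

1


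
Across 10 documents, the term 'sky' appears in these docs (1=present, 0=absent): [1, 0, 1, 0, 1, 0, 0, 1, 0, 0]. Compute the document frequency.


Checking each document for 'sky':
Doc 1: present
Doc 2: absent
Doc 3: present
Doc 4: absent
Doc 5: present
Doc 6: absent
Doc 7: absent
Doc 8: present
Doc 9: absent
Doc 10: absent
df = sum of presences = 1 + 0 + 1 + 0 + 1 + 0 + 0 + 1 + 0 + 0 = 4

4


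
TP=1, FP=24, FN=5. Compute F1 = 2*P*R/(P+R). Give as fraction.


F1 = 2 * P * R / (P + R)
P = TP/(TP+FP) = 1/25 = 1/25
R = TP/(TP+FN) = 1/6 = 1/6
2 * P * R = 2 * 1/25 * 1/6 = 1/75
P + R = 1/25 + 1/6 = 31/150
F1 = 1/75 / 31/150 = 2/31

2/31


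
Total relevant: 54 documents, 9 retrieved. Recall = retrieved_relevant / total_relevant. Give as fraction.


Recall = retrieved_relevant / total_relevant
= 9 / 54
= 9 / (9 + 45)
= 1/6

1/6


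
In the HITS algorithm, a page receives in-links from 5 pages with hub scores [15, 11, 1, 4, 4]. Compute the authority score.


Authority = sum of hub scores of in-linkers
In-link 1: hub score = 15
In-link 2: hub score = 11
In-link 3: hub score = 1
In-link 4: hub score = 4
In-link 5: hub score = 4
Authority = 15 + 11 + 1 + 4 + 4 = 35

35


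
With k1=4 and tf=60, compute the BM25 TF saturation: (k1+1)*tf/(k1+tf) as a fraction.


BM25 TF component = (k1+1)*tf / (k1+tf)
k1 = 4, tf = 60
Numerator = (4+1)*60 = 300
Denominator = 4 + 60 = 64
= 300/64 = 75/16

75/16


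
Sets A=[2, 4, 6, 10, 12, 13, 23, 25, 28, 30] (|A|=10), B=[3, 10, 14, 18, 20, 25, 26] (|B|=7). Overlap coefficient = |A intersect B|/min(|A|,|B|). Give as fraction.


A intersect B = [10, 25]
|A intersect B| = 2
min(|A|, |B|) = min(10, 7) = 7
Overlap = 2 / 7 = 2/7

2/7


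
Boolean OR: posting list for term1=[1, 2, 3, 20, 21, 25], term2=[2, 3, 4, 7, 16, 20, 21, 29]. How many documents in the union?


Boolean OR: find union of posting lists
term1 docs: [1, 2, 3, 20, 21, 25]
term2 docs: [2, 3, 4, 7, 16, 20, 21, 29]
Union: [1, 2, 3, 4, 7, 16, 20, 21, 25, 29]
|union| = 10

10


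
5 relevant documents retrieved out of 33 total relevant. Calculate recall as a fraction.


Recall = retrieved_relevant / total_relevant
= 5 / 33
= 5 / (5 + 28)
= 5/33

5/33


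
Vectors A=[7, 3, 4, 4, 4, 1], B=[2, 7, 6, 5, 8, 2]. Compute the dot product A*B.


Dot product = sum of element-wise products
A[0]*B[0] = 7*2 = 14
A[1]*B[1] = 3*7 = 21
A[2]*B[2] = 4*6 = 24
A[3]*B[3] = 4*5 = 20
A[4]*B[4] = 4*8 = 32
A[5]*B[5] = 1*2 = 2
Sum = 14 + 21 + 24 + 20 + 32 + 2 = 113

113


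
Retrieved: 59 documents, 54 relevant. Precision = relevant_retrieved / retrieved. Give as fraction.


Precision = relevant_retrieved / total_retrieved
= 54 / 59
= 54 / (54 + 5)
= 54/59

54/59


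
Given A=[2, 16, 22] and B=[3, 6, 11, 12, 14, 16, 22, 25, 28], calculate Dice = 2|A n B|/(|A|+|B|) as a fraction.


A intersect B = [16, 22]
|A intersect B| = 2
|A| = 3, |B| = 9
Dice = 2*2 / (3+9)
= 4 / 12 = 1/3

1/3


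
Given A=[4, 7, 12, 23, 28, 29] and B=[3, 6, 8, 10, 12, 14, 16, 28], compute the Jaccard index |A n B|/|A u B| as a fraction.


A intersect B = [12, 28]
|A intersect B| = 2
A union B = [3, 4, 6, 7, 8, 10, 12, 14, 16, 23, 28, 29]
|A union B| = 12
Jaccard = 2/12 = 1/6

1/6


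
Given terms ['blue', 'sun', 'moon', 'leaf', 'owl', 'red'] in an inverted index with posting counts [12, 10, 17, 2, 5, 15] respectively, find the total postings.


Summing posting list sizes:
'blue': 12 postings
'sun': 10 postings
'moon': 17 postings
'leaf': 2 postings
'owl': 5 postings
'red': 15 postings
Total = 12 + 10 + 17 + 2 + 5 + 15 = 61

61


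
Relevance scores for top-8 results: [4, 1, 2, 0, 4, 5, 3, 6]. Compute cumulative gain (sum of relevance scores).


Cumulative Gain = sum of relevance scores
Position 1: rel=4, running sum=4
Position 2: rel=1, running sum=5
Position 3: rel=2, running sum=7
Position 4: rel=0, running sum=7
Position 5: rel=4, running sum=11
Position 6: rel=5, running sum=16
Position 7: rel=3, running sum=19
Position 8: rel=6, running sum=25
CG = 25

25


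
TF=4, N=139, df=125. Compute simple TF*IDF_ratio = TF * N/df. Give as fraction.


TF * (N/df)
= 4 * (139/125)
= 4 * 139/125
= 556/125

556/125


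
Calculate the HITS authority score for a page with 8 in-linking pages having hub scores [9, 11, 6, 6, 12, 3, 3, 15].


Authority = sum of hub scores of in-linkers
In-link 1: hub score = 9
In-link 2: hub score = 11
In-link 3: hub score = 6
In-link 4: hub score = 6
In-link 5: hub score = 12
In-link 6: hub score = 3
In-link 7: hub score = 3
In-link 8: hub score = 15
Authority = 9 + 11 + 6 + 6 + 12 + 3 + 3 + 15 = 65

65


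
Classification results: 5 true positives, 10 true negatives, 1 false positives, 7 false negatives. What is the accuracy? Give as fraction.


Accuracy = (TP + TN) / (TP + TN + FP + FN)
TP + TN = 5 + 10 = 15
Total = 5 + 10 + 1 + 7 = 23
Accuracy = 15 / 23 = 15/23

15/23


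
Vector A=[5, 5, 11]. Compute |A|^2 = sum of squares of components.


|A|^2 = sum of squared components
A[0]^2 = 5^2 = 25
A[1]^2 = 5^2 = 25
A[2]^2 = 11^2 = 121
Sum = 25 + 25 + 121 = 171

171


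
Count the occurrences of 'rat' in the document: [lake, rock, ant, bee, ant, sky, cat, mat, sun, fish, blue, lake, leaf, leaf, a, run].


Document has 16 words
Scanning for 'rat':
Term not found in document
Count = 0

0


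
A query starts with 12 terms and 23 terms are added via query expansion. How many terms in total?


Original terms: 12
Expansion terms: 23
Total = 12 + 23 = 35

35


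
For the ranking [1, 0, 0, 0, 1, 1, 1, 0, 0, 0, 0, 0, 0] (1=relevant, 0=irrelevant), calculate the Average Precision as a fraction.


Computing P@k for each relevant position:
Position 1: relevant, P@1 = 1/1 = 1
Position 2: not relevant
Position 3: not relevant
Position 4: not relevant
Position 5: relevant, P@5 = 2/5 = 2/5
Position 6: relevant, P@6 = 3/6 = 1/2
Position 7: relevant, P@7 = 4/7 = 4/7
Position 8: not relevant
Position 9: not relevant
Position 10: not relevant
Position 11: not relevant
Position 12: not relevant
Position 13: not relevant
Sum of P@k = 1 + 2/5 + 1/2 + 4/7 = 173/70
AP = 173/70 / 4 = 173/280

173/280


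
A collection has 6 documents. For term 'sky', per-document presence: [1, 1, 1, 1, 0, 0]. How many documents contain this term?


Checking each document for 'sky':
Doc 1: present
Doc 2: present
Doc 3: present
Doc 4: present
Doc 5: absent
Doc 6: absent
df = sum of presences = 1 + 1 + 1 + 1 + 0 + 0 = 4

4


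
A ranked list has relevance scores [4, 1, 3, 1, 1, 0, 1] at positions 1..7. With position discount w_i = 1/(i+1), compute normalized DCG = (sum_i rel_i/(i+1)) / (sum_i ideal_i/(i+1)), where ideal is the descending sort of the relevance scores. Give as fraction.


Position discount weights w_i = 1/(i+1) for i=1..7:
Weights = [1/2, 1/3, 1/4, 1/5, 1/6, 1/7, 1/8]
Actual relevance: [4, 1, 3, 1, 1, 0, 1]
DCG = 4/2 + 1/3 + 3/4 + 1/5 + 1/6 + 0/7 + 1/8 = 143/40
Ideal relevance (sorted desc): [4, 3, 1, 1, 1, 1, 0]
Ideal DCG = 4/2 + 3/3 + 1/4 + 1/5 + 1/6 + 1/7 + 0/8 = 1579/420
nDCG = DCG / ideal_DCG = 143/40 / 1579/420 = 3003/3158

3003/3158


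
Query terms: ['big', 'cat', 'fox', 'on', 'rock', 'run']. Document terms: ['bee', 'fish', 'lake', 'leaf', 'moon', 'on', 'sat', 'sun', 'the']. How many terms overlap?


Query terms: ['big', 'cat', 'fox', 'on', 'rock', 'run']
Document terms: ['bee', 'fish', 'lake', 'leaf', 'moon', 'on', 'sat', 'sun', 'the']
Common terms: ['on']
Overlap count = 1

1


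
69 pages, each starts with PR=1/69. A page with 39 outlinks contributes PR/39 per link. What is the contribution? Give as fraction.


Initial PR = 1/69 = 1/69
Outlinks = 39
Contribution per link = PR / outlinks
= 1/69 / 39
= 1/2691

1/2691


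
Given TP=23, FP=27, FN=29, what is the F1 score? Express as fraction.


F1 = 2 * P * R / (P + R)
P = TP/(TP+FP) = 23/50 = 23/50
R = TP/(TP+FN) = 23/52 = 23/52
2 * P * R = 2 * 23/50 * 23/52 = 529/1300
P + R = 23/50 + 23/52 = 1173/1300
F1 = 529/1300 / 1173/1300 = 23/51

23/51


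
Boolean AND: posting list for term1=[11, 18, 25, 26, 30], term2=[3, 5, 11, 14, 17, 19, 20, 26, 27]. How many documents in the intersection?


Boolean AND: find intersection of posting lists
term1 docs: [11, 18, 25, 26, 30]
term2 docs: [3, 5, 11, 14, 17, 19, 20, 26, 27]
Intersection: [11, 26]
|intersection| = 2

2


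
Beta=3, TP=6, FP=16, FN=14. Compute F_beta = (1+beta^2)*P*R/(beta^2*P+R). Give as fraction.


P = TP/(TP+FP) = 6/22 = 3/11
R = TP/(TP+FN) = 6/20 = 3/10
beta^2 = 3^2 = 9
(1 + beta^2) = 10
Numerator = (1+beta^2)*P*R = 9/11
Denominator = beta^2*P + R = 27/11 + 3/10 = 303/110
F_beta = 30/101

30/101


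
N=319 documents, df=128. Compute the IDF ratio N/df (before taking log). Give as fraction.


IDF ratio = N / df
= 319 / 128
= 319/128

319/128


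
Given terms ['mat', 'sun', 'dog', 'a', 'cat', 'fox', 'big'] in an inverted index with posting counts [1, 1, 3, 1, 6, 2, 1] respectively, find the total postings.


Summing posting list sizes:
'mat': 1 postings
'sun': 1 postings
'dog': 3 postings
'a': 1 postings
'cat': 6 postings
'fox': 2 postings
'big': 1 postings
Total = 1 + 1 + 3 + 1 + 6 + 2 + 1 = 15

15


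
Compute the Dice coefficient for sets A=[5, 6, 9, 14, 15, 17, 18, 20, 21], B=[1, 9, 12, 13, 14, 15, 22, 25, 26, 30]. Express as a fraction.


A intersect B = [9, 14, 15]
|A intersect B| = 3
|A| = 9, |B| = 10
Dice = 2*3 / (9+10)
= 6 / 19 = 6/19

6/19


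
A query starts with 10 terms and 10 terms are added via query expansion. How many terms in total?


Original terms: 10
Expansion terms: 10
Total = 10 + 10 = 20

20


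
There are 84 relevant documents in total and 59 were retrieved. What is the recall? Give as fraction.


Recall = retrieved_relevant / total_relevant
= 59 / 84
= 59 / (59 + 25)
= 59/84

59/84


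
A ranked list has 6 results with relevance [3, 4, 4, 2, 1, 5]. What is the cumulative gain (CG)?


Cumulative Gain = sum of relevance scores
Position 1: rel=3, running sum=3
Position 2: rel=4, running sum=7
Position 3: rel=4, running sum=11
Position 4: rel=2, running sum=13
Position 5: rel=1, running sum=14
Position 6: rel=5, running sum=19
CG = 19

19


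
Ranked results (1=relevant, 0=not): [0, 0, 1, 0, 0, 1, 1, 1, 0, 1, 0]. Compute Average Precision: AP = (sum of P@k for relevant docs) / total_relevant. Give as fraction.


Computing P@k for each relevant position:
Position 1: not relevant
Position 2: not relevant
Position 3: relevant, P@3 = 1/3 = 1/3
Position 4: not relevant
Position 5: not relevant
Position 6: relevant, P@6 = 2/6 = 1/3
Position 7: relevant, P@7 = 3/7 = 3/7
Position 8: relevant, P@8 = 4/8 = 1/2
Position 9: not relevant
Position 10: relevant, P@10 = 5/10 = 1/2
Position 11: not relevant
Sum of P@k = 1/3 + 1/3 + 3/7 + 1/2 + 1/2 = 44/21
AP = 44/21 / 5 = 44/105

44/105


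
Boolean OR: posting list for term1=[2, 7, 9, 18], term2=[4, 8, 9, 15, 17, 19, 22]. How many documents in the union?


Boolean OR: find union of posting lists
term1 docs: [2, 7, 9, 18]
term2 docs: [4, 8, 9, 15, 17, 19, 22]
Union: [2, 4, 7, 8, 9, 15, 17, 18, 19, 22]
|union| = 10

10


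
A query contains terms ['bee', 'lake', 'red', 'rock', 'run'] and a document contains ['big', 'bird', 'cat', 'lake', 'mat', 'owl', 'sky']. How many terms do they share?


Query terms: ['bee', 'lake', 'red', 'rock', 'run']
Document terms: ['big', 'bird', 'cat', 'lake', 'mat', 'owl', 'sky']
Common terms: ['lake']
Overlap count = 1

1


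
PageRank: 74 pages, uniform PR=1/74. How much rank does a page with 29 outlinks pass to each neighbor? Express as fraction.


Initial PR = 1/74 = 1/74
Outlinks = 29
Contribution per link = PR / outlinks
= 1/74 / 29
= 1/2146

1/2146


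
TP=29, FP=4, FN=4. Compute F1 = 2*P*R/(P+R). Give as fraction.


F1 = 2 * P * R / (P + R)
P = TP/(TP+FP) = 29/33 = 29/33
R = TP/(TP+FN) = 29/33 = 29/33
2 * P * R = 2 * 29/33 * 29/33 = 1682/1089
P + R = 29/33 + 29/33 = 58/33
F1 = 1682/1089 / 58/33 = 29/33

29/33


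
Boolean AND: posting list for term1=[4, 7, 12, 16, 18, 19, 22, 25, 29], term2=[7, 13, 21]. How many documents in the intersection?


Boolean AND: find intersection of posting lists
term1 docs: [4, 7, 12, 16, 18, 19, 22, 25, 29]
term2 docs: [7, 13, 21]
Intersection: [7]
|intersection| = 1

1


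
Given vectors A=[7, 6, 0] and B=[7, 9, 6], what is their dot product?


Dot product = sum of element-wise products
A[0]*B[0] = 7*7 = 49
A[1]*B[1] = 6*9 = 54
A[2]*B[2] = 0*6 = 0
Sum = 49 + 54 + 0 = 103

103


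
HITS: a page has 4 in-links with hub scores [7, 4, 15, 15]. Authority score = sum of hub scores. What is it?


Authority = sum of hub scores of in-linkers
In-link 1: hub score = 7
In-link 2: hub score = 4
In-link 3: hub score = 15
In-link 4: hub score = 15
Authority = 7 + 4 + 15 + 15 = 41

41


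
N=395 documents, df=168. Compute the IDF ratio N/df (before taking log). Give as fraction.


IDF ratio = N / df
= 395 / 168
= 395/168

395/168


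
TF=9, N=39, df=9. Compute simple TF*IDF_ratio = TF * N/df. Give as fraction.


TF * (N/df)
= 9 * (39/9)
= 9 * 13/3
= 39

39


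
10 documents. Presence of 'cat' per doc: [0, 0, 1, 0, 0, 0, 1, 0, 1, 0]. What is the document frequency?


Checking each document for 'cat':
Doc 1: absent
Doc 2: absent
Doc 3: present
Doc 4: absent
Doc 5: absent
Doc 6: absent
Doc 7: present
Doc 8: absent
Doc 9: present
Doc 10: absent
df = sum of presences = 0 + 0 + 1 + 0 + 0 + 0 + 1 + 0 + 1 + 0 = 3

3


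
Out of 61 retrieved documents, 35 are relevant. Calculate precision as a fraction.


Precision = relevant_retrieved / total_retrieved
= 35 / 61
= 35 / (35 + 26)
= 35/61

35/61


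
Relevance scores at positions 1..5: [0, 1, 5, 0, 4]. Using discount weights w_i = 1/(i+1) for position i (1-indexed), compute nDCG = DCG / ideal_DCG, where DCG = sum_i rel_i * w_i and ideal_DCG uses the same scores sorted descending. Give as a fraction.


Position discount weights w_i = 1/(i+1) for i=1..5:
Weights = [1/2, 1/3, 1/4, 1/5, 1/6]
Actual relevance: [0, 1, 5, 0, 4]
DCG = 0/2 + 1/3 + 5/4 + 0/5 + 4/6 = 9/4
Ideal relevance (sorted desc): [5, 4, 1, 0, 0]
Ideal DCG = 5/2 + 4/3 + 1/4 + 0/5 + 0/6 = 49/12
nDCG = DCG / ideal_DCG = 9/4 / 49/12 = 27/49

27/49


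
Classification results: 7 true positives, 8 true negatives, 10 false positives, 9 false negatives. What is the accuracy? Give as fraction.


Accuracy = (TP + TN) / (TP + TN + FP + FN)
TP + TN = 7 + 8 = 15
Total = 7 + 8 + 10 + 9 = 34
Accuracy = 15 / 34 = 15/34

15/34


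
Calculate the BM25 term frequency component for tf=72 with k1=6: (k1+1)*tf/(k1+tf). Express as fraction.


BM25 TF component = (k1+1)*tf / (k1+tf)
k1 = 6, tf = 72
Numerator = (6+1)*72 = 504
Denominator = 6 + 72 = 78
= 504/78 = 84/13

84/13


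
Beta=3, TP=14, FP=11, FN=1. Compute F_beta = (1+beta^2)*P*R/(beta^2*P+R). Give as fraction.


P = TP/(TP+FP) = 14/25 = 14/25
R = TP/(TP+FN) = 14/15 = 14/15
beta^2 = 3^2 = 9
(1 + beta^2) = 10
Numerator = (1+beta^2)*P*R = 392/75
Denominator = beta^2*P + R = 126/25 + 14/15 = 448/75
F_beta = 7/8

7/8


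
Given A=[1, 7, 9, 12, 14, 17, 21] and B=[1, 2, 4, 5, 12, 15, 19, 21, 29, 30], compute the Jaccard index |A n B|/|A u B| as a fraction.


A intersect B = [1, 12, 21]
|A intersect B| = 3
A union B = [1, 2, 4, 5, 7, 9, 12, 14, 15, 17, 19, 21, 29, 30]
|A union B| = 14
Jaccard = 3/14 = 3/14

3/14


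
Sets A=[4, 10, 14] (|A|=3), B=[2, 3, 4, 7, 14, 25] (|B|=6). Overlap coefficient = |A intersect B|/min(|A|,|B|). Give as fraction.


A intersect B = [4, 14]
|A intersect B| = 2
min(|A|, |B|) = min(3, 6) = 3
Overlap = 2 / 3 = 2/3

2/3


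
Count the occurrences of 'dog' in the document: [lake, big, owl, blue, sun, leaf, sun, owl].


Document has 8 words
Scanning for 'dog':
Term not found in document
Count = 0

0


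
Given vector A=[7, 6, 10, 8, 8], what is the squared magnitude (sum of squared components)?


|A|^2 = sum of squared components
A[0]^2 = 7^2 = 49
A[1]^2 = 6^2 = 36
A[2]^2 = 10^2 = 100
A[3]^2 = 8^2 = 64
A[4]^2 = 8^2 = 64
Sum = 49 + 36 + 100 + 64 + 64 = 313

313


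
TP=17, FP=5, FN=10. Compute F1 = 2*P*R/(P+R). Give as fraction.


F1 = 2 * P * R / (P + R)
P = TP/(TP+FP) = 17/22 = 17/22
R = TP/(TP+FN) = 17/27 = 17/27
2 * P * R = 2 * 17/22 * 17/27 = 289/297
P + R = 17/22 + 17/27 = 833/594
F1 = 289/297 / 833/594 = 34/49

34/49


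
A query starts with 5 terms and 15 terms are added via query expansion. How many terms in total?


Original terms: 5
Expansion terms: 15
Total = 5 + 15 = 20

20


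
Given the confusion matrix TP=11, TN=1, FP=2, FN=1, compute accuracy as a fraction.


Accuracy = (TP + TN) / (TP + TN + FP + FN)
TP + TN = 11 + 1 = 12
Total = 11 + 1 + 2 + 1 = 15
Accuracy = 12 / 15 = 4/5

4/5


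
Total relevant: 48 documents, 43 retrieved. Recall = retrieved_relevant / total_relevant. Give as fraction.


Recall = retrieved_relevant / total_relevant
= 43 / 48
= 43 / (43 + 5)
= 43/48

43/48


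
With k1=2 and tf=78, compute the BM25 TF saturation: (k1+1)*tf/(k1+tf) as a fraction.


BM25 TF component = (k1+1)*tf / (k1+tf)
k1 = 2, tf = 78
Numerator = (2+1)*78 = 234
Denominator = 2 + 78 = 80
= 234/80 = 117/40

117/40


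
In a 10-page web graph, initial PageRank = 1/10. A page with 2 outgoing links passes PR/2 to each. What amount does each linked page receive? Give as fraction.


Initial PR = 1/10 = 1/10
Outlinks = 2
Contribution per link = PR / outlinks
= 1/10 / 2
= 1/20

1/20


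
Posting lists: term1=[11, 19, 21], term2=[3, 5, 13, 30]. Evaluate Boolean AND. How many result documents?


Boolean AND: find intersection of posting lists
term1 docs: [11, 19, 21]
term2 docs: [3, 5, 13, 30]
Intersection: []
|intersection| = 0

0


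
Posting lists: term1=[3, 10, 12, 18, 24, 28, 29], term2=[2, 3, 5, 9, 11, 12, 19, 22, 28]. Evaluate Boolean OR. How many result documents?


Boolean OR: find union of posting lists
term1 docs: [3, 10, 12, 18, 24, 28, 29]
term2 docs: [2, 3, 5, 9, 11, 12, 19, 22, 28]
Union: [2, 3, 5, 9, 10, 11, 12, 18, 19, 22, 24, 28, 29]
|union| = 13

13


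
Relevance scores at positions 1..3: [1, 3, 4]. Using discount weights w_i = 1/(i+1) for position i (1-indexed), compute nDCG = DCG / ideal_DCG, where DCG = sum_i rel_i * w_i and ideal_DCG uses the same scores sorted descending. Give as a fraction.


Position discount weights w_i = 1/(i+1) for i=1..3:
Weights = [1/2, 1/3, 1/4]
Actual relevance: [1, 3, 4]
DCG = 1/2 + 3/3 + 4/4 = 5/2
Ideal relevance (sorted desc): [4, 3, 1]
Ideal DCG = 4/2 + 3/3 + 1/4 = 13/4
nDCG = DCG / ideal_DCG = 5/2 / 13/4 = 10/13

10/13


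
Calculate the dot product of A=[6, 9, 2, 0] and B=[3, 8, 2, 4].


Dot product = sum of element-wise products
A[0]*B[0] = 6*3 = 18
A[1]*B[1] = 9*8 = 72
A[2]*B[2] = 2*2 = 4
A[3]*B[3] = 0*4 = 0
Sum = 18 + 72 + 4 + 0 = 94

94


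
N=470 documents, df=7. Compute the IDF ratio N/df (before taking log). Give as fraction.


IDF ratio = N / df
= 470 / 7
= 470/7

470/7


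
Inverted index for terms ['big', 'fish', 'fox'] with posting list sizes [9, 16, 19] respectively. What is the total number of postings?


Summing posting list sizes:
'big': 9 postings
'fish': 16 postings
'fox': 19 postings
Total = 9 + 16 + 19 = 44

44


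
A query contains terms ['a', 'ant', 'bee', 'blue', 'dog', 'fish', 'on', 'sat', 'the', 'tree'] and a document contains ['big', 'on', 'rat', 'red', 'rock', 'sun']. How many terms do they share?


Query terms: ['a', 'ant', 'bee', 'blue', 'dog', 'fish', 'on', 'sat', 'the', 'tree']
Document terms: ['big', 'on', 'rat', 'red', 'rock', 'sun']
Common terms: ['on']
Overlap count = 1

1


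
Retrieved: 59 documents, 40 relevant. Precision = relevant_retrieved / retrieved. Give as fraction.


Precision = relevant_retrieved / total_retrieved
= 40 / 59
= 40 / (40 + 19)
= 40/59

40/59


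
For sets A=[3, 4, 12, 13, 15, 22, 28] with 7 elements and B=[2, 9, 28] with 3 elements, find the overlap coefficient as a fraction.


A intersect B = [28]
|A intersect B| = 1
min(|A|, |B|) = min(7, 3) = 3
Overlap = 1 / 3 = 1/3

1/3


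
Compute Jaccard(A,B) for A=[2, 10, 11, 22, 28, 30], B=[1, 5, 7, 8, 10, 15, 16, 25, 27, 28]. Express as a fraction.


A intersect B = [10, 28]
|A intersect B| = 2
A union B = [1, 2, 5, 7, 8, 10, 11, 15, 16, 22, 25, 27, 28, 30]
|A union B| = 14
Jaccard = 2/14 = 1/7

1/7


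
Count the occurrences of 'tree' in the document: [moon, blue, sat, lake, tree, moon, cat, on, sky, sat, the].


Document has 11 words
Scanning for 'tree':
Found at positions: [4]
Count = 1

1


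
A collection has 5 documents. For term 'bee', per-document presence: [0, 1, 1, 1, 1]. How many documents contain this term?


Checking each document for 'bee':
Doc 1: absent
Doc 2: present
Doc 3: present
Doc 4: present
Doc 5: present
df = sum of presences = 0 + 1 + 1 + 1 + 1 = 4

4


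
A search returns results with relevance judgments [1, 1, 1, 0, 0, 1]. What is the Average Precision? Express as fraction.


Computing P@k for each relevant position:
Position 1: relevant, P@1 = 1/1 = 1
Position 2: relevant, P@2 = 2/2 = 1
Position 3: relevant, P@3 = 3/3 = 1
Position 4: not relevant
Position 5: not relevant
Position 6: relevant, P@6 = 4/6 = 2/3
Sum of P@k = 1 + 1 + 1 + 2/3 = 11/3
AP = 11/3 / 4 = 11/12

11/12


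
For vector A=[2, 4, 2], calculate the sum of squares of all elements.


|A|^2 = sum of squared components
A[0]^2 = 2^2 = 4
A[1]^2 = 4^2 = 16
A[2]^2 = 2^2 = 4
Sum = 4 + 16 + 4 = 24

24


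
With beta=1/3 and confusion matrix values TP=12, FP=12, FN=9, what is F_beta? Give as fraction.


P = TP/(TP+FP) = 12/24 = 1/2
R = TP/(TP+FN) = 12/21 = 4/7
beta^2 = 1/3^2 = 1/9
(1 + beta^2) = 10/9
Numerator = (1+beta^2)*P*R = 20/63
Denominator = beta^2*P + R = 1/18 + 4/7 = 79/126
F_beta = 40/79

40/79


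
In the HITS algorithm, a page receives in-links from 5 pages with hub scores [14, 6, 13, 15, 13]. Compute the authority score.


Authority = sum of hub scores of in-linkers
In-link 1: hub score = 14
In-link 2: hub score = 6
In-link 3: hub score = 13
In-link 4: hub score = 15
In-link 5: hub score = 13
Authority = 14 + 6 + 13 + 15 + 13 = 61

61


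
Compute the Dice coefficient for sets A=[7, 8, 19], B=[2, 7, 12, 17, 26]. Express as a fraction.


A intersect B = [7]
|A intersect B| = 1
|A| = 3, |B| = 5
Dice = 2*1 / (3+5)
= 2 / 8 = 1/4

1/4


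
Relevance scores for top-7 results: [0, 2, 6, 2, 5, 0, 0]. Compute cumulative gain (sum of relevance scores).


Cumulative Gain = sum of relevance scores
Position 1: rel=0, running sum=0
Position 2: rel=2, running sum=2
Position 3: rel=6, running sum=8
Position 4: rel=2, running sum=10
Position 5: rel=5, running sum=15
Position 6: rel=0, running sum=15
Position 7: rel=0, running sum=15
CG = 15

15


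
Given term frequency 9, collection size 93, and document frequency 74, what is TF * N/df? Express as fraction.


TF * (N/df)
= 9 * (93/74)
= 9 * 93/74
= 837/74

837/74


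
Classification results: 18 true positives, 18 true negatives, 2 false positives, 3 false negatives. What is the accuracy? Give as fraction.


Accuracy = (TP + TN) / (TP + TN + FP + FN)
TP + TN = 18 + 18 = 36
Total = 18 + 18 + 2 + 3 = 41
Accuracy = 36 / 41 = 36/41

36/41


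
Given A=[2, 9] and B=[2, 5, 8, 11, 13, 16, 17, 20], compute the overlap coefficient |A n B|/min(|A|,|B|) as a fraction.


A intersect B = [2]
|A intersect B| = 1
min(|A|, |B|) = min(2, 8) = 2
Overlap = 1 / 2 = 1/2

1/2


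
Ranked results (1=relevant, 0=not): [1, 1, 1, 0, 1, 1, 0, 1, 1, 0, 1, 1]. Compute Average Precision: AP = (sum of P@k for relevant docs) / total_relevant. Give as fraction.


Computing P@k for each relevant position:
Position 1: relevant, P@1 = 1/1 = 1
Position 2: relevant, P@2 = 2/2 = 1
Position 3: relevant, P@3 = 3/3 = 1
Position 4: not relevant
Position 5: relevant, P@5 = 4/5 = 4/5
Position 6: relevant, P@6 = 5/6 = 5/6
Position 7: not relevant
Position 8: relevant, P@8 = 6/8 = 3/4
Position 9: relevant, P@9 = 7/9 = 7/9
Position 10: not relevant
Position 11: relevant, P@11 = 8/11 = 8/11
Position 12: relevant, P@12 = 9/12 = 3/4
Sum of P@k = 1 + 1 + 1 + 4/5 + 5/6 + 3/4 + 7/9 + 8/11 + 3/4 = 3781/495
AP = 3781/495 / 9 = 3781/4455

3781/4455


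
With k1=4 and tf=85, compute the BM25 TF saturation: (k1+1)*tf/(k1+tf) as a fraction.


BM25 TF component = (k1+1)*tf / (k1+tf)
k1 = 4, tf = 85
Numerator = (4+1)*85 = 425
Denominator = 4 + 85 = 89
= 425/89 = 425/89

425/89


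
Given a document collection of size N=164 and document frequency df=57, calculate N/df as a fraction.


IDF ratio = N / df
= 164 / 57
= 164/57

164/57


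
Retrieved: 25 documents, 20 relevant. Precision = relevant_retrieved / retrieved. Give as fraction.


Precision = relevant_retrieved / total_retrieved
= 20 / 25
= 20 / (20 + 5)
= 4/5

4/5


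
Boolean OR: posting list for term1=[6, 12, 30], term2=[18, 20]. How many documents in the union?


Boolean OR: find union of posting lists
term1 docs: [6, 12, 30]
term2 docs: [18, 20]
Union: [6, 12, 18, 20, 30]
|union| = 5

5


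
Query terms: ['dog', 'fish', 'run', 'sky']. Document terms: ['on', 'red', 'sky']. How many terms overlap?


Query terms: ['dog', 'fish', 'run', 'sky']
Document terms: ['on', 'red', 'sky']
Common terms: ['sky']
Overlap count = 1

1


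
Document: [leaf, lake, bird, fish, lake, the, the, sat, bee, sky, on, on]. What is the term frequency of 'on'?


Document has 12 words
Scanning for 'on':
Found at positions: [10, 11]
Count = 2

2


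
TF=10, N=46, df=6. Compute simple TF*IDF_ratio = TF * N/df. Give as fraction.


TF * (N/df)
= 10 * (46/6)
= 10 * 23/3
= 230/3

230/3


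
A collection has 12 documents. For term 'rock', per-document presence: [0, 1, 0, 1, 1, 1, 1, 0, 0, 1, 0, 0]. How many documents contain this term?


Checking each document for 'rock':
Doc 1: absent
Doc 2: present
Doc 3: absent
Doc 4: present
Doc 5: present
Doc 6: present
Doc 7: present
Doc 8: absent
Doc 9: absent
Doc 10: present
Doc 11: absent
Doc 12: absent
df = sum of presences = 0 + 1 + 0 + 1 + 1 + 1 + 1 + 0 + 0 + 1 + 0 + 0 = 6

6


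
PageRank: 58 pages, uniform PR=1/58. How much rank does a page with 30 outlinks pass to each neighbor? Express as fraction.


Initial PR = 1/58 = 1/58
Outlinks = 30
Contribution per link = PR / outlinks
= 1/58 / 30
= 1/1740

1/1740


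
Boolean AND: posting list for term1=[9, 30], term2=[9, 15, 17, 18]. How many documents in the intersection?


Boolean AND: find intersection of posting lists
term1 docs: [9, 30]
term2 docs: [9, 15, 17, 18]
Intersection: [9]
|intersection| = 1

1


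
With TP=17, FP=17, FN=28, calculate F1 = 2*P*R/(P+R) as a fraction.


F1 = 2 * P * R / (P + R)
P = TP/(TP+FP) = 17/34 = 1/2
R = TP/(TP+FN) = 17/45 = 17/45
2 * P * R = 2 * 1/2 * 17/45 = 17/45
P + R = 1/2 + 17/45 = 79/90
F1 = 17/45 / 79/90 = 34/79

34/79


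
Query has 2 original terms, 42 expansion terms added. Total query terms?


Original terms: 2
Expansion terms: 42
Total = 2 + 42 = 44

44


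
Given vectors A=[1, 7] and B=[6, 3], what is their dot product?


Dot product = sum of element-wise products
A[0]*B[0] = 1*6 = 6
A[1]*B[1] = 7*3 = 21
Sum = 6 + 21 = 27

27


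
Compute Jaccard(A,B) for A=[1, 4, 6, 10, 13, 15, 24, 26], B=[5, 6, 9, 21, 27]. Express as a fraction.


A intersect B = [6]
|A intersect B| = 1
A union B = [1, 4, 5, 6, 9, 10, 13, 15, 21, 24, 26, 27]
|A union B| = 12
Jaccard = 1/12 = 1/12

1/12


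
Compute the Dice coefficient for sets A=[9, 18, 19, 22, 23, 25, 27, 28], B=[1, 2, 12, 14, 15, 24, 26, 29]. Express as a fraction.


A intersect B = []
|A intersect B| = 0
|A| = 8, |B| = 8
Dice = 2*0 / (8+8)
= 0 / 16 = 0

0


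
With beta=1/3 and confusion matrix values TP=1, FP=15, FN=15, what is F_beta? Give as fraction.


P = TP/(TP+FP) = 1/16 = 1/16
R = TP/(TP+FN) = 1/16 = 1/16
beta^2 = 1/3^2 = 1/9
(1 + beta^2) = 10/9
Numerator = (1+beta^2)*P*R = 5/1152
Denominator = beta^2*P + R = 1/144 + 1/16 = 5/72
F_beta = 1/16

1/16


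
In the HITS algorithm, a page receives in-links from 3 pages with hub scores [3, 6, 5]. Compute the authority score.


Authority = sum of hub scores of in-linkers
In-link 1: hub score = 3
In-link 2: hub score = 6
In-link 3: hub score = 5
Authority = 3 + 6 + 5 = 14

14


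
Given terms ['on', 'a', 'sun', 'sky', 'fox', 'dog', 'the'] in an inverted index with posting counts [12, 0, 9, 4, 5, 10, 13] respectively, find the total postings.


Summing posting list sizes:
'on': 12 postings
'a': 0 postings
'sun': 9 postings
'sky': 4 postings
'fox': 5 postings
'dog': 10 postings
'the': 13 postings
Total = 12 + 0 + 9 + 4 + 5 + 10 + 13 = 53

53


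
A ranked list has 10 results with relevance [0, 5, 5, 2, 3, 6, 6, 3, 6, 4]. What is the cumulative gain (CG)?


Cumulative Gain = sum of relevance scores
Position 1: rel=0, running sum=0
Position 2: rel=5, running sum=5
Position 3: rel=5, running sum=10
Position 4: rel=2, running sum=12
Position 5: rel=3, running sum=15
Position 6: rel=6, running sum=21
Position 7: rel=6, running sum=27
Position 8: rel=3, running sum=30
Position 9: rel=6, running sum=36
Position 10: rel=4, running sum=40
CG = 40

40


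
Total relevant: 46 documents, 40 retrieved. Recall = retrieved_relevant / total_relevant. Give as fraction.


Recall = retrieved_relevant / total_relevant
= 40 / 46
= 40 / (40 + 6)
= 20/23

20/23


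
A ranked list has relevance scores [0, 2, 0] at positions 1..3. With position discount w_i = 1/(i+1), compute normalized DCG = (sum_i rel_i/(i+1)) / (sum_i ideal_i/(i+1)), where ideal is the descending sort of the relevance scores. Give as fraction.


Position discount weights w_i = 1/(i+1) for i=1..3:
Weights = [1/2, 1/3, 1/4]
Actual relevance: [0, 2, 0]
DCG = 0/2 + 2/3 + 0/4 = 2/3
Ideal relevance (sorted desc): [2, 0, 0]
Ideal DCG = 2/2 + 0/3 + 0/4 = 1
nDCG = DCG / ideal_DCG = 2/3 / 1 = 2/3

2/3


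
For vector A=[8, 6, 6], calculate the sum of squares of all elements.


|A|^2 = sum of squared components
A[0]^2 = 8^2 = 64
A[1]^2 = 6^2 = 36
A[2]^2 = 6^2 = 36
Sum = 64 + 36 + 36 = 136

136


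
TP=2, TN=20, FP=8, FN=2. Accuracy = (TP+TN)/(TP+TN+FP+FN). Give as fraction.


Accuracy = (TP + TN) / (TP + TN + FP + FN)
TP + TN = 2 + 20 = 22
Total = 2 + 20 + 8 + 2 = 32
Accuracy = 22 / 32 = 11/16

11/16


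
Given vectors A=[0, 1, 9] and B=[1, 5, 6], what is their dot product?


Dot product = sum of element-wise products
A[0]*B[0] = 0*1 = 0
A[1]*B[1] = 1*5 = 5
A[2]*B[2] = 9*6 = 54
Sum = 0 + 5 + 54 = 59

59
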